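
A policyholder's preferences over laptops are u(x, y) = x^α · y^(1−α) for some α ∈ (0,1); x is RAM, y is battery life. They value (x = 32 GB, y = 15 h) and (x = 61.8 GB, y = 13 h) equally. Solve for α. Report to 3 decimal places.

α ≈ 0.179

The Cobb–Douglas utilities coincide, so 32^α·15^(1−α) = 61.8^α·13^(1−α).
Rearrange to (32/61.8)^α = (13/15)^(1−α) and take logs: α·-0.658167 = (1−α)·-0.143101.
Thus α·(-0.801268) = -0.143101, so α = -0.143101/-0.801268 ≈ 0.179.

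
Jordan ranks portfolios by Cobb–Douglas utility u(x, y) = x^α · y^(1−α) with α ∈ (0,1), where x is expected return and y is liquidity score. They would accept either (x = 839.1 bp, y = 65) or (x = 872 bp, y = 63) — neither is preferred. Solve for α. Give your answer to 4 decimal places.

α ≈ 0.4483

Set the two utilities equal: 839.1^α·65^(1−α) = 872^α·63^(1−α).
Taking logs: α·ln 839.1 + (1−α)·ln 65 = α·ln 872 + (1−α)·ln 63, i.e. α·-0.0384595 = (1−α)·-0.0312525.
Thus α·(-0.0697120) = -0.0312525, so α = -0.0312525/-0.0697120 ≈ 0.4483.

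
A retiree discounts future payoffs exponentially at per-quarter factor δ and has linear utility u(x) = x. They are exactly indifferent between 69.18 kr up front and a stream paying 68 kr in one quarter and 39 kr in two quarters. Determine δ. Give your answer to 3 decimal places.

Equating present values: 69.18 = 68δ + 39δ².
So 39δ² + 68δ − 69.18 = 0.
By the quadratic formula (taking the positive root), δ = (−68 + √15416.08) / 78 ≈ 0.720.

δ ≈ 0.720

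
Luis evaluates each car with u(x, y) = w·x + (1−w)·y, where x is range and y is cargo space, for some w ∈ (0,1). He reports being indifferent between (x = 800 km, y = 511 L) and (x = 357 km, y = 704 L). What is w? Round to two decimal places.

w = 0.30

Equating utilities: w·800 + (1−w)·511 = w·357 + (1−w)·704.
Rearranging, 443·w − 193·(1−w) = 0.
Hence w = 193/(443+193) = 193/636 = 0.30.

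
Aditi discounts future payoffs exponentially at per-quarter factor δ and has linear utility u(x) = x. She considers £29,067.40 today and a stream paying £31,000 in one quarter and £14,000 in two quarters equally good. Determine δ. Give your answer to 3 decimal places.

δ ≈ 0.710

Equating present values: 29067.40 = 31000δ + 14000δ².
So 14000δ² + 31000δ − 29067.40 = 0.
δ = (−31000 + √(31000² + 4·14000·29067.40)) / (2·14000) = (−31000 + √2588774400.00) / 28000 ≈ 0.710.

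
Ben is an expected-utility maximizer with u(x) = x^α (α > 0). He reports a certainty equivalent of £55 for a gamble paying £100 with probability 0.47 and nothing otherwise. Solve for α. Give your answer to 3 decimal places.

EU(lottery) = 0.47·100^α + 0.53·0 = 0.47·100^α.
Equating: 55^α = 0.47·100^α, i.e. 0.5500^α = 0.47.
α = ln(0.47) / ln(55/100) = -0.755023/-0.597837 ≈ 1.263.

α ≈ 1.263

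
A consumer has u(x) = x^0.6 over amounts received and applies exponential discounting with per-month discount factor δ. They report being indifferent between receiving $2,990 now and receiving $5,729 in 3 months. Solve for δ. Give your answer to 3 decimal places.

Equating discounted utilities: u(2990) = δ^3·u(5729) ⇒ δ^3 = u(2990)/u(5729).
Since u(x) = x^0.6, δ^3 = (2990/5729)^0.6 = 0.52191^0.6 = 0.67695.
So δ = 0.67695^(1/3) ≈ 0.878.

δ ≈ 0.878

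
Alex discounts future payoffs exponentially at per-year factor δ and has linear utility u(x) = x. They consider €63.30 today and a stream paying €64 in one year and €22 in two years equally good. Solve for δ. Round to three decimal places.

δ ≈ 0.780

The stream is worth 64δ + 22δ² today, so 64δ + 22δ² = 63.30.
So 22δ² + 64δ − 63.30 = 0.
By the quadratic formula (taking the positive root), δ = (−64 + √9666.40) / 44 ≈ 0.780.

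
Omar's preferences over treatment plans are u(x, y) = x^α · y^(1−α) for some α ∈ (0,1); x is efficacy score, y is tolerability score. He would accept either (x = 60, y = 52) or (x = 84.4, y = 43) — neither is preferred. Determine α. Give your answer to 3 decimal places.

Indifference: 60^α · 52^(1−α) = 84.4^α · 43^(1−α).
Taking logs: α·ln 60 + (1−α)·ln 52 = α·ln 84.4 + (1−α)·ln 43, i.e. α·-0.341223 = (1−α)·-0.190044.
With A = -0.341223 and B = -0.190044: α·A = (1−α)·B, so α = B/(A+B) = -0.190044/-0.531267 ≈ 0.358.

α ≈ 0.358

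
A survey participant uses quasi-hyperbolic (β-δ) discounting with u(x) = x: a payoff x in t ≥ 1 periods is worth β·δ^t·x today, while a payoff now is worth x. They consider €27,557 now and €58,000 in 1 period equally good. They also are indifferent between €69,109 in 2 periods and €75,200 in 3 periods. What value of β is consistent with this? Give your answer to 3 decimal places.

Both payoffs in the second observation are in the future, so β drops out: δ^2·69109 = δ^3·75200 ⇒ δ = 69109/75200 = 0.91900.
Substituting δ into 27557 = β·δ·58000: β = 27557/(53302.154) ≈ 0.517.

β ≈ 0.517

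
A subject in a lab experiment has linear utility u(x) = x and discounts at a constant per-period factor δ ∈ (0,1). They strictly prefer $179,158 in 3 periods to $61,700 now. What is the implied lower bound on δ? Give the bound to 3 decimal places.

δ > 0.701

Under u(x) = x this choice says 61700 < δ^3·179158.
Dividing by 179158: δ^3 > 0.34439. Both sides are positive, so the cube root keeps the direction.
δ > (61700/179158)^(1/3) ≈ 0.701.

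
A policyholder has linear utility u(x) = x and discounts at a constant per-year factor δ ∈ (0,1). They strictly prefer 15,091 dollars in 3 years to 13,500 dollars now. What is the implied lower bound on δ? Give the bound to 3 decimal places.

δ > 0.964

The preference means 13500 < δ^3·15091.
Hence δ^3 > 13500/15091 = 0.89457, and x ↦ x^(1/3) is increasing on (0,∞).
δ > 0.89457^(1/3) = 0.964.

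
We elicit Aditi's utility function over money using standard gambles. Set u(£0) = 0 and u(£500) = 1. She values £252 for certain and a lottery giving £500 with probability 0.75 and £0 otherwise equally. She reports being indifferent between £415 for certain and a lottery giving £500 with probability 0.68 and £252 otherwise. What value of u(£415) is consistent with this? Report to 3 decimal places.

0.920

First, u(£252) = 0.75·u(£500) + 0.25·u(£0) = 0.75.
The second indifference gives u(£415) = 0.68·u(£500) + 0.32·u(£252) = 0.68·1.00 + 0.32·0.75 = 0.9200.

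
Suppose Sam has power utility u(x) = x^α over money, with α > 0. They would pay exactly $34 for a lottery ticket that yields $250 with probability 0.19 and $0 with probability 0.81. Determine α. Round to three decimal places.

EU(lottery) = 0.19·250^α + 0.81·0 = 0.19·250^α.
Setting u(34) equal to that: 34^α = 0.19·250^α ⇒ (34/250)^α = 0.19.
Taking logs: α·ln(34/250) = ln(0.19), so α = -1.660731 / -1.995100 ≈ 0.832.

α ≈ 0.832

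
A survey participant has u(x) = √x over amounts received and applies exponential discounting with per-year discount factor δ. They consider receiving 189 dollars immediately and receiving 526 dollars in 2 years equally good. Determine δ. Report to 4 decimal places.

δ ≈ 0.7742

Indifference means u(189) = δ^2 · u(526), so δ^2 = u(189)/u(526).
Since u(x) = √x, δ^2 = √(189/526) = 0.59943.
So δ = 0.59943^(1/2) ≈ 0.7742.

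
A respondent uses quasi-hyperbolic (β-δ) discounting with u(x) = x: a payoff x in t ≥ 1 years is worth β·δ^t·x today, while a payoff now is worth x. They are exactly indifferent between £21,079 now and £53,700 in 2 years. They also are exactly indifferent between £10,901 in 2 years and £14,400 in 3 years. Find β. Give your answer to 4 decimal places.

From the later pair, β·δ^2·10901 = β·δ^3·14400; dividing through, δ = 10901/14400 = 0.75701.
Substituting δ into 21079 = β·δ^2·53700: β = 21079/(30773.861) ≈ 0.6850.

β ≈ 0.6850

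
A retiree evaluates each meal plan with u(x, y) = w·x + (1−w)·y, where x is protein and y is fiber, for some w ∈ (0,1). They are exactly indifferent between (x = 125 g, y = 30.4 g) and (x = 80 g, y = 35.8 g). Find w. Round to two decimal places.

Equating utilities: w·125 + (1−w)·30.4 = w·80 + (1−w)·35.8.
Collecting terms: w·45 = (1−w)·5.4.
The marginal rate of substitution is 5.4/45, so w = 5.4/(45+5.4) = 0.11.

w = 0.11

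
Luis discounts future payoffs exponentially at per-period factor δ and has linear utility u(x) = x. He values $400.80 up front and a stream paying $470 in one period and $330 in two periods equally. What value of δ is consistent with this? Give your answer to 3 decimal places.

δ ≈ 0.600

Present value of the stream is 470·δ + 330·δ². Indifference gives 470δ + 330δ² = 400.80.
So 330δ² + 470δ − 400.80 = 0.
δ = (−470 + √(470² + 4·330·400.80)) / (2·330) = (−470 + √749956.00) / 660 ≈ 0.600.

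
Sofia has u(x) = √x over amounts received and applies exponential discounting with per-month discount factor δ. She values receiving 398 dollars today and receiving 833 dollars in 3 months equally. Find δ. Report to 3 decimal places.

Indifference means u(398) = δ^3 · u(833), so δ^3 = u(398)/u(833).
With u(x) = √x: δ^3 = √398/√833 = √(398/833) = 0.69122.
So δ = 0.69122^(1/3) ≈ 0.884.

δ ≈ 0.884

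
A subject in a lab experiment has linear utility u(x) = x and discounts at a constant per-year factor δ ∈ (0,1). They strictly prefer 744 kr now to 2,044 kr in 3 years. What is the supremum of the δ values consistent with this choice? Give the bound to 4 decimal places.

The preference means 744 > δ^3·2044.
So δ^3 < 744/2044 = 0.36399; taking the cube root of both positive sides preserves the inequality.
δ < (744/2044)^(1/3) ≈ 0.7140.

δ < 0.7140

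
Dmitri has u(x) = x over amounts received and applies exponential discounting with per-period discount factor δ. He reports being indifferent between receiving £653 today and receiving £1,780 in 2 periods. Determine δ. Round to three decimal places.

Indifference means u(653) = δ^2 · u(1780), so δ^2 = u(653)/u(1780).
With u(x) = x: δ^2 = 653/1780 = 0.36685.
Hence δ = (0.36685)^(1/2) = 0.60568.

δ ≈ 0.606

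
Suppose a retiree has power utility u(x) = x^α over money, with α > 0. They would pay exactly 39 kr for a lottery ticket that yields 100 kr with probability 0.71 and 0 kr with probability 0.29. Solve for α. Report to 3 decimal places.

The lottery's expected utility is 0.71·u(100) + 0.29·u(0) = 0.71·100^α (since u(0) = 0 for α > 0).
Indifference: 39^α = 0.71·100^α, so (39/100)^α = 0.71.
α = ln(0.71) / ln(39/100) = -0.342490/-0.941609 ≈ 0.364.

α ≈ 0.364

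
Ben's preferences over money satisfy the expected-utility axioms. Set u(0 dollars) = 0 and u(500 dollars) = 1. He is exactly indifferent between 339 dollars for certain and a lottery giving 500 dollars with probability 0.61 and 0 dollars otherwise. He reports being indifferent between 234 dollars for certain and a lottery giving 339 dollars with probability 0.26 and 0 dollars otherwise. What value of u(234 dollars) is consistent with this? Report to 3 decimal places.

0.159

The first gamble pins u(339 dollars): it must equal 0.61·1 + 0.39·0 = 0.61.
The second indifference gives u(234 dollars) = 0.26·u(339 dollars) + 0.74·u(0 dollars) = 0.26·0.61 + 0.74·0.00 = 0.1586.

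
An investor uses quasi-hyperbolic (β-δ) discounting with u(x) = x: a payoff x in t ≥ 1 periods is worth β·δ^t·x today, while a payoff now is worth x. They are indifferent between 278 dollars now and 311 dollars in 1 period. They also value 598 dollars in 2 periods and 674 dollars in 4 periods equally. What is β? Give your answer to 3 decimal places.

β ≈ 0.949

Both payoffs in the second observation are in the future, so β drops out: δ^2·598 = δ^4·674 ⇒ δ^2 = 598/674 = 0.88724, so δ = 0.94193.
The first indifference: 278 = β·δ·311, so β = 278/(δ·311) = 278/(0.94193·311) ≈ 0.949.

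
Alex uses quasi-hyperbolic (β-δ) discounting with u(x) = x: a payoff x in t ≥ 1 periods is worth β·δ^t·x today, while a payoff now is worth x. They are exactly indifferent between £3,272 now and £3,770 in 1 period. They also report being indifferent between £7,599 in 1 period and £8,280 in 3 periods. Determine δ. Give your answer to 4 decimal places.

δ ≈ 0.9580

From the later pair, β·δ^1·7599 = β·δ^3·8280; dividing through, δ^2 = 7599/8280 = 0.91775, so δ = 0.95799.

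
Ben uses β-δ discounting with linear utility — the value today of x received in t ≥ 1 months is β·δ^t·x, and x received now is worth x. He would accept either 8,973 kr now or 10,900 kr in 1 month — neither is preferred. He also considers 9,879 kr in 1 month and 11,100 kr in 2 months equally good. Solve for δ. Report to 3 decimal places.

From the later pair, β·δ^1·9879 = β·δ^2·11100; dividing through, δ = 9879/11100 = 0.89000.

δ ≈ 0.890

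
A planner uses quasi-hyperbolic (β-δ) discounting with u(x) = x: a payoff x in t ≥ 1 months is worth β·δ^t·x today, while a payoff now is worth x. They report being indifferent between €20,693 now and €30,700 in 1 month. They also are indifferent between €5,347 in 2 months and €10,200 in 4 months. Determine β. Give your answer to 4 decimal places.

From the later pair, β·δ^2·5347 = β·δ^4·10200; dividing through, δ^2 = 5347/10200 = 0.52422, so δ = 0.72403.
The first indifference: 20693 = β·δ·30700, so β = 20693/(δ·30700) = 20693/(0.72403·30700) ≈ 0.9310.

β ≈ 0.9310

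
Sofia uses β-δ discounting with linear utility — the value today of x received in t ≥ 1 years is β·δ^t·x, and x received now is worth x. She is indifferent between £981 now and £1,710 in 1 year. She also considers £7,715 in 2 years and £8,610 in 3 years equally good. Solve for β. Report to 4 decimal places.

Both payoffs in the second observation are in the future, so β drops out: δ^2·7715 = δ^3·8610 ⇒ δ = 7715/8610 = 0.89605.
The first indifference: 981 = β·δ·1710, so β = 981/(δ·1710) = 981/(0.89605·1710) ≈ 0.6402.

β ≈ 0.6402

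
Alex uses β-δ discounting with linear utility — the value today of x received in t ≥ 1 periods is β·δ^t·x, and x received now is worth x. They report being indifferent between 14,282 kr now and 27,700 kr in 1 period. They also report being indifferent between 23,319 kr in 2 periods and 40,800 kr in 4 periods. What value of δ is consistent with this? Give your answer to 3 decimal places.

δ ≈ 0.756

The second indifference involves only future payoffs, so β cancels: β·δ^2·23319 = β·δ^4·40800, giving δ^2 = 23319/40800 = 0.57154, so δ = 0.75601.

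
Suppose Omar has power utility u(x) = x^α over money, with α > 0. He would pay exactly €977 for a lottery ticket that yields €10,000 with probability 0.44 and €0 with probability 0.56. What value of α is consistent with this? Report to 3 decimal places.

Since u(0) = 0, the lottery's EU is 0.44·10000^α.
Setting u(977) equal to that: 977^α = 0.44·10000^α ⇒ (977/10000)^α = 0.44.
Taking logs: α·ln(977/10000) = ln(0.44), so α = -0.820981 / -2.325854 ≈ 0.353.

α ≈ 0.353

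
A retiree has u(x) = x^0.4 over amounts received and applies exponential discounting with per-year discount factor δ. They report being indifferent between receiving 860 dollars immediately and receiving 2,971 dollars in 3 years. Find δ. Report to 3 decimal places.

δ ≈ 0.848

Equating discounted utilities: u(860) = δ^3·u(2971) ⇒ δ^3 = u(860)/u(2971).
Since u(x) = x^0.4, δ^3 = (860/2971)^0.4 = 0.28946^0.4 = 0.60903.
So δ = 0.60903^(1/3) ≈ 0.848.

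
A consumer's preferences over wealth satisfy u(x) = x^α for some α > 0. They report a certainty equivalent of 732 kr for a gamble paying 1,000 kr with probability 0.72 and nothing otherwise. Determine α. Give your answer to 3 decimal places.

α ≈ 1.053

The lottery's expected utility is 0.72·u(1000) + 0.28·u(0) = 0.72·1000^α (since u(0) = 0 for α > 0).
Indifference: 732^α = 0.72·1000^α, so (732/1000)^α = 0.72.
Take logs: α = ln 0.72 / ln(732/1000) ≈ 1.05298.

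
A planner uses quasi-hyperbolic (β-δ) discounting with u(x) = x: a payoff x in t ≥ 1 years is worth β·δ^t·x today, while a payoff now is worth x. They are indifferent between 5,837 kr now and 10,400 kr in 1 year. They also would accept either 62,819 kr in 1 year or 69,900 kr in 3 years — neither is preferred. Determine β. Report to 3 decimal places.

The second indifference involves only future payoffs, so β cancels: β·δ^1·62819 = β·δ^3·69900, giving δ^2 = 62819/69900 = 0.89870, so δ = 0.94800.
Substituting δ into 5837 = β·δ·10400: β = 5837/(9859.168) ≈ 0.592.

β ≈ 0.592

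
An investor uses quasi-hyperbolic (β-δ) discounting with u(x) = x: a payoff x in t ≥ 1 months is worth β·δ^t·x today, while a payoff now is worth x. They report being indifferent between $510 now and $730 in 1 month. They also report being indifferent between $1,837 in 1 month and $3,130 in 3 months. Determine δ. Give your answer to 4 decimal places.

δ ≈ 0.7661

Both payoffs in the second observation are in the future, so β drops out: δ^1·1837 = δ^3·3130 ⇒ δ^2 = 1837/3130 = 0.58690, so δ = 0.76609.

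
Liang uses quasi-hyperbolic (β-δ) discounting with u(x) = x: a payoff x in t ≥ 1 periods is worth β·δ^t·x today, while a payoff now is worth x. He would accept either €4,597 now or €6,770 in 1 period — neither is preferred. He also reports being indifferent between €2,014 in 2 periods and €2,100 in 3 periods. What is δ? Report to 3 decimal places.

δ ≈ 0.959

The second indifference involves only future payoffs, so β cancels: β·δ^2·2014 = β·δ^3·2100, giving δ = 2014/2100 = 0.95905.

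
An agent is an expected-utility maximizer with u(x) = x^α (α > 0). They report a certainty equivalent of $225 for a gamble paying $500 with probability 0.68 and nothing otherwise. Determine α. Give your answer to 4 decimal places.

Since u(0) = 0, the lottery's EU is 0.68·500^α.
Indifference: 225^α = 0.68·500^α, so (225/500)^α = 0.68.
Take logs: α = ln 0.68 / ln(225/500) ≈ 0.482979.

α ≈ 0.4830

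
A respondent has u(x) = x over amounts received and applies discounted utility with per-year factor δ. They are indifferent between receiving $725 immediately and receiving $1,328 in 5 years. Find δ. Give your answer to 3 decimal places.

Equating discounted utilities: u(725) = δ^5·u(1328) ⇒ δ^5 = u(725)/u(1328).
With u(x) = x: δ^5 = 725/1328 = 0.54593.
Hence δ = (0.54593)^(1/5) = 0.88599.

δ ≈ 0.886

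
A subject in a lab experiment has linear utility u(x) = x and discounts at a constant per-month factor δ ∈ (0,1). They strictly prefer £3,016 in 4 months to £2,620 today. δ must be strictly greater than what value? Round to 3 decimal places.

Comparing present values: 2620 < δ^4·3016.
Hence δ^4 > 2620/3016 = 0.86870, and x ↦ x^(1/4) is increasing on (0,∞).
δ > 0.86870^(1/4) = 0.965.

δ > 0.965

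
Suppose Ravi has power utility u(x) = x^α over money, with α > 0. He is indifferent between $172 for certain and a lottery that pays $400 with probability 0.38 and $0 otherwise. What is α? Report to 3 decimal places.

α ≈ 1.146

EU(lottery) = 0.38·400^α + 0.62·0 = 0.38·400^α.
Equating: 172^α = 0.38·400^α, i.e. 0.4300^α = 0.38.
Taking logs: α·ln(172/400) = ln(0.38), so α = -0.967584 / -0.843970 ≈ 1.146.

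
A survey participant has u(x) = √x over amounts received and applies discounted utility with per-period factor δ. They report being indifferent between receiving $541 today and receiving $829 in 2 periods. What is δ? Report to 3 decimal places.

Equating discounted utilities: u(541) = δ^2·u(829) ⇒ δ^2 = u(541)/u(829).
With u(x) = √x: δ^2 = √541/√829 = √(541/829) = 0.80783.
Taking the square root: δ = 0.80783^(1/2) ≈ 0.899.

δ ≈ 0.899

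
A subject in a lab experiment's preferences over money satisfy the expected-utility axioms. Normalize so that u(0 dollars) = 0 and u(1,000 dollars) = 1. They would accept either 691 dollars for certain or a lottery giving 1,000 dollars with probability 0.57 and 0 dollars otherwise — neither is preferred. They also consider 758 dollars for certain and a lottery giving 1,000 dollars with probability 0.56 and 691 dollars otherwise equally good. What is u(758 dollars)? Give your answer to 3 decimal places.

From the first indifference, u(691 dollars) = 0.57·u(1,000 dollars) + 0.43·u(0 dollars) = 0.57·1 + 0.43·0 = 0.57.
Chaining: u(758 dollars) = 0.56·1.00 + 0.44·0.57 = 0.8108.

0.811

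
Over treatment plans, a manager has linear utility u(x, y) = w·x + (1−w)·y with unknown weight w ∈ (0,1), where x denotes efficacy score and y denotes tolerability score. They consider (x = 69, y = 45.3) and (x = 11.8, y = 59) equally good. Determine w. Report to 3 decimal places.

Equating utilities: w·69 + (1−w)·45.3 = w·11.8 + (1−w)·59.
Rearranging, 57.2·w − 13.7·(1−w) = 0.
So w/(1−w) = 13.7/57.2 = 0.2395, giving w = 13.7/(57.2+13.7) = 0.193.

w = 0.193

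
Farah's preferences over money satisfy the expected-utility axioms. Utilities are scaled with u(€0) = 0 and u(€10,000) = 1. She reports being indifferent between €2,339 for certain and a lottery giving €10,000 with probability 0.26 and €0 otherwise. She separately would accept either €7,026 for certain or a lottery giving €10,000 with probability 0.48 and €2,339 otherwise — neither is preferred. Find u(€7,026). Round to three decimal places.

0.615

First, u(€2,339) = 0.26·u(€10,000) + 0.74·u(€0) = 0.26.
The second indifference gives u(€7,026) = 0.48·u(€10,000) + 0.52·u(€2,339) = 0.48·1.00 + 0.52·0.26 = 0.6152.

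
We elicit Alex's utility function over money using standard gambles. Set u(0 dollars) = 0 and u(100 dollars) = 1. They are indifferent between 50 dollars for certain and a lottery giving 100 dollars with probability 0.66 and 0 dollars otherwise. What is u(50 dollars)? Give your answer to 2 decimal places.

By the standard-gamble method, u(50 dollars) is just the indifference probability on the best outcome: 0.66.

0.66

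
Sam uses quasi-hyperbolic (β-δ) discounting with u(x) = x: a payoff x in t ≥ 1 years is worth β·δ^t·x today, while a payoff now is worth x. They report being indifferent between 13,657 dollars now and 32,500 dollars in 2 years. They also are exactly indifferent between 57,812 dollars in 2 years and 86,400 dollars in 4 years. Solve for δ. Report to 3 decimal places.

The second indifference involves only future payoffs, so β cancels: β·δ^2·57812 = β·δ^4·86400, giving δ^2 = 57812/86400 = 0.66912, so δ = 0.81800.

δ ≈ 0.818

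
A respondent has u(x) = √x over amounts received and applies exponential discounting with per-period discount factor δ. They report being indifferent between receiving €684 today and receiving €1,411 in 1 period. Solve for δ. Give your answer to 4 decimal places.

Indifference means u(684) = δ · u(1411), so δ = u(684)/u(1411).
With u(x) = √x: δ = √684/√1411 = √(684/1411) = 0.69625.

δ ≈ 0.6962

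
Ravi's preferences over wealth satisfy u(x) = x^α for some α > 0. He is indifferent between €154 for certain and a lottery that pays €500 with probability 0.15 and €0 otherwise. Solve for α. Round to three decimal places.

The lottery's expected utility is 0.15·u(500) + 0.85·u(0) = 0.15·500^α (since u(0) = 0 for α > 0).
Setting u(154) equal to that: 154^α = 0.15·500^α ⇒ (154/500)^α = 0.15.
Taking logs: α·ln(154/500) = ln(0.15), so α = -1.897120 / -1.177655 ≈ 1.611.

α ≈ 1.611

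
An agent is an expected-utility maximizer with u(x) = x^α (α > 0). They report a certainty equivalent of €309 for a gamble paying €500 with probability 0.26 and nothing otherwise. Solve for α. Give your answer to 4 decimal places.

α ≈ 2.7990

EU(lottery) = 0.26·500^α + 0.74·0 = 0.26·500^α.
Equating: 309^α = 0.26·500^α, i.e. 0.6180^α = 0.26.
α = ln(0.26) / ln(309/500) = -1.3470736/-0.4812668 ≈ 2.7990.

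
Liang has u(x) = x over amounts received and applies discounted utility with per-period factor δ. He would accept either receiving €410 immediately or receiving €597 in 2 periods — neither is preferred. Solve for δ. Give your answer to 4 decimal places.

δ ≈ 0.8287

The payoff in 2 periods is discounted by δ^2, so u(410) = δ^2·u(597) and δ^2 = u(410)/u(597).
With u(x) = x: δ^2 = 410/597 = 0.68677.
Hence δ = (0.68677)^(1/2) = 0.828714.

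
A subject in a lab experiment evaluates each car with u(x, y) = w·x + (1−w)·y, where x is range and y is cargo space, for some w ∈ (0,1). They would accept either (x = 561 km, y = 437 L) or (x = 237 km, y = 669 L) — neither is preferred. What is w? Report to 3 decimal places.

w = 0.417

Equating utilities: w·561 + (1−w)·437 = w·237 + (1−w)·669.
Rearranging, 324·w − 232·(1−w) = 0.
The marginal rate of substitution is 232/324, so w = 232/(324+232) = 0.417.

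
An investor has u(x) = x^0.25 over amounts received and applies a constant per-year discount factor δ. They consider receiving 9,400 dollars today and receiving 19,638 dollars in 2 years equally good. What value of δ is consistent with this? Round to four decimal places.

Indifference means u(9400) = δ^2 · u(19638), so δ^2 = u(9400)/u(19638).
With u(x) = x^0.25: δ^2 = 9400^0.25/19638^0.25 = (9400/19638)^0.25 = 0.83178.
Hence δ = (0.83178)^(1/2) = 0.912019.

δ ≈ 0.9120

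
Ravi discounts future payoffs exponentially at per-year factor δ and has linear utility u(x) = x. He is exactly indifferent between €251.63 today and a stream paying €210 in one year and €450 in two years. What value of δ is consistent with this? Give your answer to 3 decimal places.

Present value of the stream is 210·δ + 450·δ². Indifference gives 210δ + 450δ² = 251.63.
Rearranged: 450δ² + 210δ − 251.63 = 0.
δ = (−210 + √(210² + 4·450·251.63)) / (2·450) = (−210 + √497034.00) / 900 ≈ 0.550.

δ ≈ 0.550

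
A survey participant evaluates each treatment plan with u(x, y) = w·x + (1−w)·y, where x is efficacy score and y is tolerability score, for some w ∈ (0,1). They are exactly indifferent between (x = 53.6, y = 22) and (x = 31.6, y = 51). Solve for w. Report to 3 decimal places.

w = 0.569

Indifference: w·53.6 + (1−w)·22 = w·31.6 + (1−w)·51.
w·(53.6−31.6) = (1−w)·(51−22), i.e. w·22 = (1−w)·29.
So w/(1−w) = 29/22 = 1.3182, giving w = 29/(22+29) = 0.569.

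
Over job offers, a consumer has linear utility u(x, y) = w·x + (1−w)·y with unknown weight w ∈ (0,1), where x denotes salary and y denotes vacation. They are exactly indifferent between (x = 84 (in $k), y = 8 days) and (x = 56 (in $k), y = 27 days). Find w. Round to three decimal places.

Indifference: w·84 + (1−w)·8 = w·56 + (1−w)·27.
Collecting terms: w·28 = (1−w)·19.
So w/(1−w) = 19/28 = 0.6786, giving w = 19/(28+19) = 0.404.

w = 0.404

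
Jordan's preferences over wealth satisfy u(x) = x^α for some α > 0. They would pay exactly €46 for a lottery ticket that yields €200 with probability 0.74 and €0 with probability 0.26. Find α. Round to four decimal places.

The lottery's expected utility is 0.74·u(200) + 0.26·u(0) = 0.74·200^α (since u(0) = 0 for α > 0).
Indifference: 46^α = 0.74·200^α, so (46/200)^α = 0.74.
Take logs: α = ln 0.74 / ln(46/200) ≈ 0.204879.

α ≈ 0.2049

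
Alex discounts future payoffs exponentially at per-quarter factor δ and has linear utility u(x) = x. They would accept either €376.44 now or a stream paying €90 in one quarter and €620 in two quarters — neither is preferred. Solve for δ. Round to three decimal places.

Equating present values: 376.44 = 90δ + 620δ².
That is, 620δ² + 90δ − 376.44 = 0, a quadratic in δ.
δ = (−90 + √(90² + 4·620·376.44)) / (2·620) = (−90 + √941671.20) / 1240 ≈ 0.710.

δ ≈ 0.710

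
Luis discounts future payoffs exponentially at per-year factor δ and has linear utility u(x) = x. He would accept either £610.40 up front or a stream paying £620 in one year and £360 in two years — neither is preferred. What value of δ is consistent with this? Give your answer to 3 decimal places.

Equating present values: 610.40 = 620δ + 360δ².
Rearranged: 360δ² + 620δ − 610.40 = 0.
δ = (−620 + √(620² + 4·360·610.40)) / (2·360) = (−620 + √1263376.00) / 720 ≈ 0.700.

δ ≈ 0.700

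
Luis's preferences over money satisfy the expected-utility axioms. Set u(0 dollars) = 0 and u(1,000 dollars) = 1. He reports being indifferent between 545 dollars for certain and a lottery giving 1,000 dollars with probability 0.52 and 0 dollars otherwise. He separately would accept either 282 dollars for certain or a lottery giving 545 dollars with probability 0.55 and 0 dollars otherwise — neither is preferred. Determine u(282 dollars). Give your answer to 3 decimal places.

0.286

First, u(545 dollars) = 0.52·u(1,000 dollars) + 0.48·u(0 dollars) = 0.52.
Chaining: u(282 dollars) = 0.55·0.52 + 0.45·0.00 = 0.2860.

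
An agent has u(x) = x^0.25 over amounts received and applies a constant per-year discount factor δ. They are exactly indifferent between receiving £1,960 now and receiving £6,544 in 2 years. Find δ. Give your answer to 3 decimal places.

The payoff in 2 years is discounted by δ^2, so u(1960) = δ^2·u(6544) and δ^2 = u(1960)/u(6544).
Since u(x) = x^0.25, δ^2 = (1960/6544)^0.25 = 0.29951^0.25 = 0.73978.
Hence δ = (0.73978)^(1/2) = 0.86011.

δ ≈ 0.860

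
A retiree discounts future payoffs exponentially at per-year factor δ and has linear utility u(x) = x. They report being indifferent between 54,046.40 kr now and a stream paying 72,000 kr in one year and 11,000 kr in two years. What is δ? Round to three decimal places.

δ ≈ 0.680

Present value of the stream is 72000·δ + 11000·δ². Indifference gives 72000δ + 11000δ² = 54046.40.
So 11000δ² + 72000δ − 54046.40 = 0.
By the quadratic formula (taking the positive root), δ = (−72000 + √7562041600.00) / 22000 ≈ 0.680.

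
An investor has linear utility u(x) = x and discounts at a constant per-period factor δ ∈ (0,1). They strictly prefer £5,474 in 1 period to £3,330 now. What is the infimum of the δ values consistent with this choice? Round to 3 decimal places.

δ > 0.608

Under u(x) = x this choice says 3330 < δ·5474.
Dividing through by 5474 gives δ > 0.60833.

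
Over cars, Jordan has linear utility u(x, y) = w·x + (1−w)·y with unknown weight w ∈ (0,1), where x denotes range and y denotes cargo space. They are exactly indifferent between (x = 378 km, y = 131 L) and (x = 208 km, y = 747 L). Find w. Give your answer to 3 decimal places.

w = 0.784

u(378,131) = u(208,747) means w·378 + (1−w)·131 = w·208 + (1−w)·747.
Collecting terms: w·170 = (1−w)·616.
The marginal rate of substitution is 616/170, so w = 616/(170+616) = 0.784.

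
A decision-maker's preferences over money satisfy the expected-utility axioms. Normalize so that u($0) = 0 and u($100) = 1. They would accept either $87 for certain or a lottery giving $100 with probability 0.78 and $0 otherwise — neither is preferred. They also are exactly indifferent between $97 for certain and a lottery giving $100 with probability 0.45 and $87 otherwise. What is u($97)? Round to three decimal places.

0.879

First, u($87) = 0.78·u($100) + 0.22·u($0) = 0.78.
Chaining: u($97) = 0.45·1.00 + 0.55·0.78 = 0.8790.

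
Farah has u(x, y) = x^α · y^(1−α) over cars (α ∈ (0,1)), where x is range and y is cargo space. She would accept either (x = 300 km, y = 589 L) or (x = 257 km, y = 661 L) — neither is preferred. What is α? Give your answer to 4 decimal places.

α ≈ 0.4271

Set the two utilities equal: 300^α·589^(1−α) = 257^α·661^(1−α).
Taking logs: α·ln 300 + (1−α)·ln 589 = α·ln 257 + (1−α)·ln 661, i.e. α·0.1547064 = (1−α)·0.1153277.
Thus α·(0.2700341) = 0.1153277, so α = 0.1153277/0.2700341 ≈ 0.4271.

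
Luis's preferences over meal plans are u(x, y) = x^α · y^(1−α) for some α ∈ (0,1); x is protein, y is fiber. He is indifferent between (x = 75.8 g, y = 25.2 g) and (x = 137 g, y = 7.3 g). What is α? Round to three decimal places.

Set the two utilities equal: 75.8^α·25.2^(1−α) = 137^α·7.3^(1−α).
Rearrange to (75.8/137)^α = (7.3/25.2)^(1−α) and take logs: α·-0.591883 = (1−α)·-1.238970.
Thus α·(-1.830853) = -1.238970, so α = -1.238970/-1.830853 ≈ 0.677.

α ≈ 0.677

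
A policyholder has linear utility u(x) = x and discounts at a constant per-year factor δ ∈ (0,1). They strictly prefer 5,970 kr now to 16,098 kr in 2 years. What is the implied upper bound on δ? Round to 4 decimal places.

δ < 0.6090

The preference means 5970 > δ^2·16098.
Hence δ^2 < 5970/16098 = 0.37085, and x ↦ x^(1/2) is increasing on (0,∞).
δ < 0.37085^(1/2) = 0.6090.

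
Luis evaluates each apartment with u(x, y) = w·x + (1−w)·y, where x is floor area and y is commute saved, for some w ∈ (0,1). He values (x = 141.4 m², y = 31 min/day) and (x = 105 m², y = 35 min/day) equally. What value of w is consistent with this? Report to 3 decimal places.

Indifference: w·141.4 + (1−w)·31 = w·105 + (1−w)·35.
Rearranging, 36.4·w − 4·(1−w) = 0.
Hence w = 4/(36.4+4) = 4/40.4 = 0.099.

w = 0.099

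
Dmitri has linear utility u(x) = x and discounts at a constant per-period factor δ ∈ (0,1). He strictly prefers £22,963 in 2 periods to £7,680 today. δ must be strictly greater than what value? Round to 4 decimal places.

δ > 0.5783

Comparing present values: 7680 < δ^2·22963.
So δ^2 > 7680/22963 = 0.33445; taking the square root of both positive sides preserves the inequality.
δ > 0.33445^(1/2) = 0.5783.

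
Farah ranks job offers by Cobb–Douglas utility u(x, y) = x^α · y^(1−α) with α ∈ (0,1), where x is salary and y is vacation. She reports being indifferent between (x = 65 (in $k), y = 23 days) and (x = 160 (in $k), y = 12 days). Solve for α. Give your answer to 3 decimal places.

Indifference: 65^α · 23^(1−α) = 160^α · 12^(1−α).
(65/160)^α = (12/23)^(1−α); take logs: α·ln(65/160) = (1−α)·ln(12/23), i.e. α·-0.900787 = (1−α)·-0.650588.
With A = -0.900787 and B = -0.650588: α·A = (1−α)·B, so α = B/(A+B) = -0.650588/-1.551375 ≈ 0.419.

α ≈ 0.419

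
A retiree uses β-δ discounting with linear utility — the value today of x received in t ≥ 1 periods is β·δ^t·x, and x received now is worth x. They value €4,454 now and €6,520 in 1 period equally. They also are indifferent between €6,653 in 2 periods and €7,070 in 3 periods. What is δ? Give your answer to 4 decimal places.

δ ≈ 0.9410

The second indifference involves only future payoffs, so β cancels: β·δ^2·6653 = β·δ^3·7070, giving δ = 6653/7070 = 0.94102.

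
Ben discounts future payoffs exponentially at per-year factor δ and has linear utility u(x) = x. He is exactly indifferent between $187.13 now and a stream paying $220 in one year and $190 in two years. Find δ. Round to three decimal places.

δ ≈ 0.570

Equating present values: 187.13 = 220δ + 190δ².
Rearranged: 190δ² + 220δ − 187.13 = 0.
The positive root is δ = [−220 + √(220² + 4·190·187.13)] / (2·190) = (−220 + 436.599)/380 ≈ 0.570.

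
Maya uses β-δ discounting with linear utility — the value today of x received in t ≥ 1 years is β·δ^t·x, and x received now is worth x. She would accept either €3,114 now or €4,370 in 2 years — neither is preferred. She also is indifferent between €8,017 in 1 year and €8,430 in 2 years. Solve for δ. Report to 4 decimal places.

From the later pair, β·δ^1·8017 = β·δ^2·8430; dividing through, δ = 8017/8430 = 0.95101.

δ ≈ 0.9510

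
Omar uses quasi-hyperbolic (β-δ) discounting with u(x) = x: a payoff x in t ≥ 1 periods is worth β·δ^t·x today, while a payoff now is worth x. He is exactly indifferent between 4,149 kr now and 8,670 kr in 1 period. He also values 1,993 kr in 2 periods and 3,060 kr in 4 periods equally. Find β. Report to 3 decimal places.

Both payoffs in the second observation are in the future, so β drops out: δ^2·1993 = δ^4·3060 ⇒ δ^2 = 1993/3060 = 0.65131, so δ = 0.80704.
Substituting δ into 4149 = β·δ·8670: β = 4149/(6997.003) ≈ 0.593.

β ≈ 0.593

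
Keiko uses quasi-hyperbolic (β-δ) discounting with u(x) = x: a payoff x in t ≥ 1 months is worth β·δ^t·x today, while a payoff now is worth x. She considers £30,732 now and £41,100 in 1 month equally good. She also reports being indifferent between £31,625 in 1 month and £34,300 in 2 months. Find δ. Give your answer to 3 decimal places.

The second indifference involves only future payoffs, so β cancels: β·δ^1·31625 = β·δ^2·34300, giving δ = 31625/34300 = 0.92201.

δ ≈ 0.922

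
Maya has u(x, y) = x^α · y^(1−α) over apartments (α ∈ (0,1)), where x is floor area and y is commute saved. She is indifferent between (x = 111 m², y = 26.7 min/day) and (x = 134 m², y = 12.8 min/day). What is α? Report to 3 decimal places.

The Cobb–Douglas utilities coincide, so 111^α·26.7^(1−α) = 134^α·12.8^(1−α).
Taking logs: α·ln 111 + (1−α)·ln 26.7 = α·ln 134 + (1−α)·ln 12.8, i.e. α·-0.188310 = (1−α)·-0.735218.
With A = -0.188310 and B = -0.735218: α·A = (1−α)·B, so α = B/(A+B) = -0.735218/-0.923528 ≈ 0.796.

α ≈ 0.796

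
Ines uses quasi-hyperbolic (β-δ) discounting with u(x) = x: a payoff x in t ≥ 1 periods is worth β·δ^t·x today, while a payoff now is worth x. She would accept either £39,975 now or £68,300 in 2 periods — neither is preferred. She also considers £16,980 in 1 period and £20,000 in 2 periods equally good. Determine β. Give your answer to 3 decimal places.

β ≈ 0.812

From the later pair, β·δ^1·16980 = β·δ^2·20000; dividing through, δ = 16980/20000 = 0.84900.
Substituting δ into 39975 = β·δ^2·68300: β = 39975/(49230.708) ≈ 0.812.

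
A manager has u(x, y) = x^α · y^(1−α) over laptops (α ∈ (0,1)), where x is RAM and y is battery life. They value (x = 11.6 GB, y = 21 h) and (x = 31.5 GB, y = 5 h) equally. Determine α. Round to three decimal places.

Indifference: 11.6^α · 21^(1−α) = 31.5^α · 5^(1−α).
Rearrange to (11.6/31.5)^α = (5/21)^(1−α) and take logs: α·-0.998982 = (1−α)·-1.435085.
With A = -0.998982 and B = -1.435085: α·A = (1−α)·B, so α = B/(A+B) = -1.435085/-2.434067 ≈ 0.590.

α ≈ 0.590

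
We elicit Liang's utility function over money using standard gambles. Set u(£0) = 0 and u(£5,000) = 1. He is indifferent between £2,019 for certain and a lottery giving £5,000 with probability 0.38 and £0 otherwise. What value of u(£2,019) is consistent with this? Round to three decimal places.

u(£2,019) equals the lottery's expected utility: 0.38·1 + 0.62·0 = 0.38.

0.380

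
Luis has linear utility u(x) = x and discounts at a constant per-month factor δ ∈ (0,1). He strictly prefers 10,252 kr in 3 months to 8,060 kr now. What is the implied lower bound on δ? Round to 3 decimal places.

Comparing present values: 8060 < δ^3·10252.
Dividing by 10252: δ^3 > 0.78619. Both sides are positive, so the cube root keeps the direction.
δ > (8060/10252)^(1/3) ≈ 0.923.

δ > 0.923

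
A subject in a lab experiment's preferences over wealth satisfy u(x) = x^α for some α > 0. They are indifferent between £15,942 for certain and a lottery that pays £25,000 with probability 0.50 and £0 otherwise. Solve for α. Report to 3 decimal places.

α ≈ 1.541

EU(lottery) = 0.50·25000^α + 0.50·0 = 0.50·25000^α.
Equating: 15942^α = 0.50·25000^α, i.e. 0.6377^α = 0.50.
Taking logs: α·ln(15942/25000) = ln(0.50), so α = -0.693147 / -0.449919 ≈ 1.541.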